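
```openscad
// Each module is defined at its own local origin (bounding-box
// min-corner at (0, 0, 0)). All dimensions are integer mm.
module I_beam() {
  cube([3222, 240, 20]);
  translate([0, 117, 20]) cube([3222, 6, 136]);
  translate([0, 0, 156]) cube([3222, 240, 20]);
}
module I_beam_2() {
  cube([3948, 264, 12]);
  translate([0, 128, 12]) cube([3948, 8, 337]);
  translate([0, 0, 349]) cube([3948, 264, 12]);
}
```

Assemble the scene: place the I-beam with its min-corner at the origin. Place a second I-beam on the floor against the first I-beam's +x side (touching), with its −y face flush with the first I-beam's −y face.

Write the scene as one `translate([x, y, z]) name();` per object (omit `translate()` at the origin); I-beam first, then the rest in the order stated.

I_beam();
translate([3222, 0, 0]) I_beam_2();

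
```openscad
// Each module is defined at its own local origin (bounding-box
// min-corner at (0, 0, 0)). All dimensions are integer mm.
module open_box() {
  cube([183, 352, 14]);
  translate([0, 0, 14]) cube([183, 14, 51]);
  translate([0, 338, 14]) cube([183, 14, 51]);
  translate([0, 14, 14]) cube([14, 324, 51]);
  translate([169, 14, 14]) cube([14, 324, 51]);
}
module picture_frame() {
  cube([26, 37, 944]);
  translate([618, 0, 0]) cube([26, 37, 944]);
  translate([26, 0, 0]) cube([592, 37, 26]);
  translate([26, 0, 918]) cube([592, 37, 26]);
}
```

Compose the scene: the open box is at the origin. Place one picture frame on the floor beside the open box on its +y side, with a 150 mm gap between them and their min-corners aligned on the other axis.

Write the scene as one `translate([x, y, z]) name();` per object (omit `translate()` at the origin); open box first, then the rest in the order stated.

open_box();
translate([0, 502, 0]) picture_frame();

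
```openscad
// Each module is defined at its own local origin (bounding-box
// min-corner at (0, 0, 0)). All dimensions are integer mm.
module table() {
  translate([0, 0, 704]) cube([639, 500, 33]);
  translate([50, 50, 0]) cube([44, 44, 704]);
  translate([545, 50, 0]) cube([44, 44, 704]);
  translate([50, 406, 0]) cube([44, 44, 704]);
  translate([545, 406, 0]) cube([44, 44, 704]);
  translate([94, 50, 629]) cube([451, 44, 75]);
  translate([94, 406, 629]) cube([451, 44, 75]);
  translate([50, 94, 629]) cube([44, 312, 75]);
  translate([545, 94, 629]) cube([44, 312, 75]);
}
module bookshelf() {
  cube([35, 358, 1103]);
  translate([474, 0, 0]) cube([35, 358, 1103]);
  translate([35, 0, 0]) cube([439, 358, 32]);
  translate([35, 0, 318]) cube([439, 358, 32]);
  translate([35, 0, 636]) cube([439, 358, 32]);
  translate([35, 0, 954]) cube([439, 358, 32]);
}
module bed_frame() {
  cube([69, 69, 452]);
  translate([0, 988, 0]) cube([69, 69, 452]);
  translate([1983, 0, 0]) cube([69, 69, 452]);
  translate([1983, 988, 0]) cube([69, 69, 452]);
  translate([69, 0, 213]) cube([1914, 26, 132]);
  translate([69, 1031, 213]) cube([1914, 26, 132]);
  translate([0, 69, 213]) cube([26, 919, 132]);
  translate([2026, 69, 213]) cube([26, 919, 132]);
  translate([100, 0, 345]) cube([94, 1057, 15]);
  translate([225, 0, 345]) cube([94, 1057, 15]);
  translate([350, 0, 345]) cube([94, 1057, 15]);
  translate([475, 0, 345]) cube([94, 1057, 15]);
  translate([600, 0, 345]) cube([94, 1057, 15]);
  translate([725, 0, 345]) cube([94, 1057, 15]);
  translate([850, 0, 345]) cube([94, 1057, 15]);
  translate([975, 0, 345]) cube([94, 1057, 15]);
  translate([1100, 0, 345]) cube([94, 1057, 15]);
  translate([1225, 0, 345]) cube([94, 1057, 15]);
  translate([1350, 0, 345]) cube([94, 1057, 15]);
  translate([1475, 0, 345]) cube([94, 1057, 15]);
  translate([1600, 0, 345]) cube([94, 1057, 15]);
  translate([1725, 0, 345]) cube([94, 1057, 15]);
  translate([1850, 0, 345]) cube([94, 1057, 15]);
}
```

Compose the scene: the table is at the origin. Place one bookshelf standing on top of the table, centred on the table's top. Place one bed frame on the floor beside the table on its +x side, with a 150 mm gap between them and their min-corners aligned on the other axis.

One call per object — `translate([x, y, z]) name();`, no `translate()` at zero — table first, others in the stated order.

table();
translate([65, 71, 737]) bookshelf();
translate([789, 0, 0]) bed_frame();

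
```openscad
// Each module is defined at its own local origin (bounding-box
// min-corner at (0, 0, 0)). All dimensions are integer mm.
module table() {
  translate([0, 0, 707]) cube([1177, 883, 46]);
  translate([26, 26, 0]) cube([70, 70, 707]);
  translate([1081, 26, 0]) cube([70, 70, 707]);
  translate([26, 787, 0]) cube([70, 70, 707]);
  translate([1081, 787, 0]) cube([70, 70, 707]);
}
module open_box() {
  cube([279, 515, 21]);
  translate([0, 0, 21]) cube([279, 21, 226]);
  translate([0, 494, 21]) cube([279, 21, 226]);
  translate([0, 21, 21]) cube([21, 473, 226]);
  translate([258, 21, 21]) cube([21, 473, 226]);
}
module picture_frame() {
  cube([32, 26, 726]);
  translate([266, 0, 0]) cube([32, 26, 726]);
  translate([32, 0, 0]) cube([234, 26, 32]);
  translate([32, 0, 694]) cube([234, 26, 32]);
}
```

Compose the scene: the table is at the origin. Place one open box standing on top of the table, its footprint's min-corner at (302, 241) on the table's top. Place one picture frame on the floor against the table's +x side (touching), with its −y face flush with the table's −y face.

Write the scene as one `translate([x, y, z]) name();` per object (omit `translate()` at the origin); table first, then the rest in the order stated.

table();
translate([302, 241, 753]) open_box();
translate([1177, 0, 0]) picture_frame();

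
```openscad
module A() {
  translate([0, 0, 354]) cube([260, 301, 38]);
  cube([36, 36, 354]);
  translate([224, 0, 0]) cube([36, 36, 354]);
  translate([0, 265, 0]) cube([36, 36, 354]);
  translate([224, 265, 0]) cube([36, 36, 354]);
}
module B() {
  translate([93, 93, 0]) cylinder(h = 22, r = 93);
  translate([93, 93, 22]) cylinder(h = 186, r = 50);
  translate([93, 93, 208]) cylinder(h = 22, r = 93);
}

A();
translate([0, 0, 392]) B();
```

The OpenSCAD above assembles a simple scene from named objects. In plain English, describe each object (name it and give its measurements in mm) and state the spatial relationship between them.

A is a simple wooden stool: a rectangular seat 260 mm (x) by 301 mm (y), 38 mm thick, top face at z = 392 mm, on four square legs, each 36×36 mm in cross-section. The legs rest on z = 0, each flush with a corner of the seat.

B is a spool: two coaxial disc flanges of radius 93 mm and thickness 22 mm, joined by a core cylinder of radius 50 mm and height 186 mm. The lower flange rests on z = 0 and the three cylinders share a vertical axis.

The spool is on top of the stool.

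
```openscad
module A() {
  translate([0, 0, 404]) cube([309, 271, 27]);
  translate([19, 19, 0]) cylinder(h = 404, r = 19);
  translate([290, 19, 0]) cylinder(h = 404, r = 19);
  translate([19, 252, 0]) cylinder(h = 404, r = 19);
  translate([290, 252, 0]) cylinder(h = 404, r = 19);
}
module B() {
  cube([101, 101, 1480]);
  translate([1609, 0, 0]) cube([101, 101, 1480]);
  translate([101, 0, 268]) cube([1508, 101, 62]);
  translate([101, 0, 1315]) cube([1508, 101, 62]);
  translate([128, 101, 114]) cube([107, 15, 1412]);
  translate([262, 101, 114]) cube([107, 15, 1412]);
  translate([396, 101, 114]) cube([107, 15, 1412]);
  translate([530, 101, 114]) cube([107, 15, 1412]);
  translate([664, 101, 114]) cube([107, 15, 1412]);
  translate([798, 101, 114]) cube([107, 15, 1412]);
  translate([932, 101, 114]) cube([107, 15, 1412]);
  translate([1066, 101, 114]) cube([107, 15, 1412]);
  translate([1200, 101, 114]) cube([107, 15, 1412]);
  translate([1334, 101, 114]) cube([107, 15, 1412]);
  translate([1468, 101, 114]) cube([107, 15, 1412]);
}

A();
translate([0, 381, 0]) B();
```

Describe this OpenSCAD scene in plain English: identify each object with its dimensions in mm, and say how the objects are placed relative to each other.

A is a four-legged stool. The seat is 309×271 mm, 27 mm thick, top at z = 431 mm. It stands on four round legs, each 38 mm in diameter, from z = 0 to the seat underside, each leg's axis is inset half a diameter from the nearest pair of seat edges (so the leg's bounding box is flush with the corner).

B is a fence section. Two 101×101 mm posts, 1480 mm tall, stand on the floor with a clear span of 1508 mm between their inner faces. Two horizontal rails of 101×62 mm section span the gap between the posts with their undersides at z = 268 mm and z = 1315 mm, flush with the posts' −y face. 11 pickets, each 107 mm wide, 15 mm thick and 1412 mm tall, are fixed to the +y face of the rails with their bottoms at z = 114 mm, evenly spaced across the span with equal gaps (rounded down to the nearest mm) at the −x end and between each pair — any rounding remainder accumulates at the +x end.

The fence section is on the floor beside the stool on its +y side.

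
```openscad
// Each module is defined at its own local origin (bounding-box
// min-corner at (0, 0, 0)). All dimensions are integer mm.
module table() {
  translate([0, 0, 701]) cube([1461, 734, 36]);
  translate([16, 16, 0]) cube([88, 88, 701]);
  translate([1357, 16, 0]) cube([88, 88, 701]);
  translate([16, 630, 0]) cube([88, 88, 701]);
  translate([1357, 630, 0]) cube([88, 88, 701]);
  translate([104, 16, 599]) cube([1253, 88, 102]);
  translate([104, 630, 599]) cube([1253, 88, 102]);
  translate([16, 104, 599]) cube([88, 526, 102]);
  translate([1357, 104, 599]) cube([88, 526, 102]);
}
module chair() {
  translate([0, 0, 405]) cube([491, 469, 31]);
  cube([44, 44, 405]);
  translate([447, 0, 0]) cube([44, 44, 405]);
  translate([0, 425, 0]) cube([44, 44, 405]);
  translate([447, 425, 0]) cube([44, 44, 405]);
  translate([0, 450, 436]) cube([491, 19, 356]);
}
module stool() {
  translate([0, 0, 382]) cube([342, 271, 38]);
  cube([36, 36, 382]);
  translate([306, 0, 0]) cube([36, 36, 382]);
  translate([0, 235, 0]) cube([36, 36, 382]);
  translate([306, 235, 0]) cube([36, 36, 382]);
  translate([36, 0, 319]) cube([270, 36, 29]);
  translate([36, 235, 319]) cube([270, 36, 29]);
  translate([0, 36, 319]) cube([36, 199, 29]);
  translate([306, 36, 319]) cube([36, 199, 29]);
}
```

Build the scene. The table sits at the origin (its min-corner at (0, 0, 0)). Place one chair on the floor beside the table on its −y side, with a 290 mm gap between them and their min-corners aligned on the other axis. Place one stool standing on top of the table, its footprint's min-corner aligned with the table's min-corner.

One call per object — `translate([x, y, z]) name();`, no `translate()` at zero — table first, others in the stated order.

table();
translate([0, -759, 0]) chair();
translate([0, 0, 737]) stool();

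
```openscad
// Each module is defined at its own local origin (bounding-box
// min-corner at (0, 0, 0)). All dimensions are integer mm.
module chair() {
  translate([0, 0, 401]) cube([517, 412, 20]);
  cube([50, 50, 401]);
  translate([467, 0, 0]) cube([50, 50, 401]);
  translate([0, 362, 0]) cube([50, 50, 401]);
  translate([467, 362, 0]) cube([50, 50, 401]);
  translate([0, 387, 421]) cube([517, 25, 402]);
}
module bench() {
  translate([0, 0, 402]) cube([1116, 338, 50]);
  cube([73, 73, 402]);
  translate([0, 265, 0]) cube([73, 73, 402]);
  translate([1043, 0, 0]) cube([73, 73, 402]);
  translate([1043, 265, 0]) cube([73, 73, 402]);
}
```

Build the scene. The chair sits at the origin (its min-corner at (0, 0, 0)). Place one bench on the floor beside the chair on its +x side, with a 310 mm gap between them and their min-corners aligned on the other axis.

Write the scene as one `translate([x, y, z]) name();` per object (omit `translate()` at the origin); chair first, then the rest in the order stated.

chair();
translate([827, 0, 0]) bench();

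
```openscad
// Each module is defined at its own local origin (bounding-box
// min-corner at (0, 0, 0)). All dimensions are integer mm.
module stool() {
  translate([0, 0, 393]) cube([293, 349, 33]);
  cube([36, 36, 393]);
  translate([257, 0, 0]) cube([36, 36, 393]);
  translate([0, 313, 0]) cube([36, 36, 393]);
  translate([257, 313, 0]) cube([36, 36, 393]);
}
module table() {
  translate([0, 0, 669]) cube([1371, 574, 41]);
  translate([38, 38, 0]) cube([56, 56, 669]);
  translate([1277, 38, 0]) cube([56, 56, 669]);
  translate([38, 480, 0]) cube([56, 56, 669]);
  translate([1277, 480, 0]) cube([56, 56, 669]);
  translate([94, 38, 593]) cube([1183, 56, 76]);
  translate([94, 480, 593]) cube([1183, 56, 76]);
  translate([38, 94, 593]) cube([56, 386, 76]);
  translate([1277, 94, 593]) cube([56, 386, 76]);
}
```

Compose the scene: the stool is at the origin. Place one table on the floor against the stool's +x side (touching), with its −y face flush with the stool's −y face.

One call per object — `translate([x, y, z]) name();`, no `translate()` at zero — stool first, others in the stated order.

stool();
translate([293, 0, 0]) table();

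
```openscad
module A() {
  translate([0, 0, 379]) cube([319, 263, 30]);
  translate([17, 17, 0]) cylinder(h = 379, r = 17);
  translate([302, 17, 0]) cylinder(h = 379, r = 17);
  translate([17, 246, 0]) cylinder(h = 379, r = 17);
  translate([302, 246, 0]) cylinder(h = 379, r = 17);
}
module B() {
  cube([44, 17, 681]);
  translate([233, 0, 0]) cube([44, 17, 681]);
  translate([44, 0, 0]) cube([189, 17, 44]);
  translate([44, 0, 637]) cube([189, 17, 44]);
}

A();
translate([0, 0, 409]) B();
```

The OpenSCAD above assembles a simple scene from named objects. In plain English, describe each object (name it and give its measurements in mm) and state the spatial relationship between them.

A is a four-legged stool. The seat is a 319×263×30 mm slab whose top surface is at z = 409 mm; four round legs, each 34 mm in diameter, run from the floor (z = 0) to the underside of the seat, each leg's axis is inset half a diameter from the nearest pair of seat edges (so the leg's bounding box is flush with the corner).

B is a rectangular picture frame lying in the x–z plane (depth along y). The opening is 189 mm wide (x) by 593 mm tall (z), surrounded by a border 44 mm wide on all four sides. The frame is 17 mm deep and is made of two full-height vertical stiles with two horizontal rails fitted between them.

The picture frame is on top of the stool.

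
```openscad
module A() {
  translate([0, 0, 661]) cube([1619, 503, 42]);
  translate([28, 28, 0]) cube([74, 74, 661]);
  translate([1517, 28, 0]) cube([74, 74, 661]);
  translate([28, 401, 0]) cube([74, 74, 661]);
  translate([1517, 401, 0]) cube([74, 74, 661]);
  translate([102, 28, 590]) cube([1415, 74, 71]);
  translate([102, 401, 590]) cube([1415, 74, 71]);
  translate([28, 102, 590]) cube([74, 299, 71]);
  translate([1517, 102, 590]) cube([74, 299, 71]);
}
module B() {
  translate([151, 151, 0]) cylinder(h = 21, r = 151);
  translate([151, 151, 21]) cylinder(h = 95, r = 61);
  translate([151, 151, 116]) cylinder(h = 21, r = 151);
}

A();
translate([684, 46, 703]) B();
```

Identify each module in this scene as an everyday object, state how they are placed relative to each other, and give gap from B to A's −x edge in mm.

A is a table. B is a spool. The spool is on top of the table. The gap from the spool to the table's −x edge is 684 mm.

The spool's min-x is at 684; the table's min-x is 0; gap = 684 mm.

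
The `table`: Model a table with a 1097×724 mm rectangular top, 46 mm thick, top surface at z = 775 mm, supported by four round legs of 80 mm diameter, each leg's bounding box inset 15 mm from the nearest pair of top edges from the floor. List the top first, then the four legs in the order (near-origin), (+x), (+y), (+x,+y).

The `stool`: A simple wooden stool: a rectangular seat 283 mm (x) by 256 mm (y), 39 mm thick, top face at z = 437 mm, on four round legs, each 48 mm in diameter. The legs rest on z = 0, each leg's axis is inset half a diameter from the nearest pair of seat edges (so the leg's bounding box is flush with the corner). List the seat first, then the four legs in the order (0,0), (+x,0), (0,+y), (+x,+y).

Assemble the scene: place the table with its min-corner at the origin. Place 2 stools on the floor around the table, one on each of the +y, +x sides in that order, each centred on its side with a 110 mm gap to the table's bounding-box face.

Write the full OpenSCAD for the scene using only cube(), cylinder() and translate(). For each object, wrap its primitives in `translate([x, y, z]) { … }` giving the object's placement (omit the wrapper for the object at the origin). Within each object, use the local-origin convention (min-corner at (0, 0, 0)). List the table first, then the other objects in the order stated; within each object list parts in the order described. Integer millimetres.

translate([0, 0, 729]) cube([1097, 724, 46]);
translate([55, 55, 0]) cylinder(h = 729, r = 40);
translate([1042, 55, 0]) cylinder(h = 729, r = 40);
translate([55, 669, 0]) cylinder(h = 729, r = 40);
translate([1042, 669, 0]) cylinder(h = 729, r = 40);
translate([407, 834, 0]) {
  translate([0, 0, 398]) cube([283, 256, 39]);
  translate([24, 24, 0]) cylinder(h = 398, r = 24);
  translate([259, 24, 0]) cylinder(h = 398, r = 24);
  translate([24, 232, 0]) cylinder(h = 398, r = 24);
  translate([259, 232, 0]) cylinder(h = 398, r = 24);
}
translate([1207, 234, 0]) {
  translate([0, 0, 398]) cube([283, 256, 39]);
  translate([24, 24, 0]) cylinder(h = 398, r = 24);
  translate([259, 24, 0]) cylinder(h = 398, r = 24);
  translate([24, 232, 0]) cylinder(h = 398, r = 24);
  translate([259, 232, 0]) cylinder(h = 398, r = 24);
}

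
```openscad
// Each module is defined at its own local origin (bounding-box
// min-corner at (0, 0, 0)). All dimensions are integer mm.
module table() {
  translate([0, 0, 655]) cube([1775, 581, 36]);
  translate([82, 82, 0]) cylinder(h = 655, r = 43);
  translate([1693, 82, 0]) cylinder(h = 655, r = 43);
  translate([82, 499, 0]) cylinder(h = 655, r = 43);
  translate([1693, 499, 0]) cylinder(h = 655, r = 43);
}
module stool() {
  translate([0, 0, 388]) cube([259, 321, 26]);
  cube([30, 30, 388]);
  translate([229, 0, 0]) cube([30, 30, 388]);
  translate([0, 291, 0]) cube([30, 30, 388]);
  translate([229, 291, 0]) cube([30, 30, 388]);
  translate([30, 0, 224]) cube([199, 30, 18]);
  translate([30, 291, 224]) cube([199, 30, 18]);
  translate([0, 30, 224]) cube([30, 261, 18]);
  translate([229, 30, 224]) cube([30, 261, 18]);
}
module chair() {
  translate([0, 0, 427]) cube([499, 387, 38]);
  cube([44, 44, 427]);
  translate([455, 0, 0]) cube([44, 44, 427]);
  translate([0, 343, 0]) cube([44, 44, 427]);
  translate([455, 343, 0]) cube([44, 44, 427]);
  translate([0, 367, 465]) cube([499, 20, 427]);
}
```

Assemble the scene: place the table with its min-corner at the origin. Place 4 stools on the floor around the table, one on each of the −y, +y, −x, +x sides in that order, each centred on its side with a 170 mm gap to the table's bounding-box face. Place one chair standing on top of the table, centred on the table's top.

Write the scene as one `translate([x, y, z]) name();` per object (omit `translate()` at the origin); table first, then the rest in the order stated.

table();
translate([758, -491, 0]) stool();
translate([758, 751, 0]) stool();
translate([-429, 130, 0]) stool();
translate([1945, 130, 0]) stool();
translate([638, 97, 691]) chair();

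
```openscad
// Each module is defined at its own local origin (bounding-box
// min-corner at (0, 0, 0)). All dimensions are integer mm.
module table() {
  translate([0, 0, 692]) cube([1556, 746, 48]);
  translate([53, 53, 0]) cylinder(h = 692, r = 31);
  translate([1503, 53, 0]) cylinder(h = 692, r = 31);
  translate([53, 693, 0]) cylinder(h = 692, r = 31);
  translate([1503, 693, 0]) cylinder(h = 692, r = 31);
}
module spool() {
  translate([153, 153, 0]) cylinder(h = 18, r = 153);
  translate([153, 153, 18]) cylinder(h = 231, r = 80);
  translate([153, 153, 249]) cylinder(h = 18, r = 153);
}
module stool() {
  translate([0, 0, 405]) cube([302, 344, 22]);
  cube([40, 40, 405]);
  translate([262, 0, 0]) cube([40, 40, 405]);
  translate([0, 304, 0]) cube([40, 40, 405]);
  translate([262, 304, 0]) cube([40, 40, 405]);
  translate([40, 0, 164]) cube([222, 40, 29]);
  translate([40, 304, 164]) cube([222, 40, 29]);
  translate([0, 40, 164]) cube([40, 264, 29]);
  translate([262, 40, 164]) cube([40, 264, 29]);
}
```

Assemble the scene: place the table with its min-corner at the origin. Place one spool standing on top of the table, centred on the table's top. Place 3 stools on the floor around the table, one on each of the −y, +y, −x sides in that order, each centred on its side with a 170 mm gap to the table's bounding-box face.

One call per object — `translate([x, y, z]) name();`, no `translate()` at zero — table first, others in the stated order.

table();
translate([625, 220, 740]) spool();
translate([627, -514, 0]) stool();
translate([627, 916, 0]) stool();
translate([-472, 201, 0]) stool();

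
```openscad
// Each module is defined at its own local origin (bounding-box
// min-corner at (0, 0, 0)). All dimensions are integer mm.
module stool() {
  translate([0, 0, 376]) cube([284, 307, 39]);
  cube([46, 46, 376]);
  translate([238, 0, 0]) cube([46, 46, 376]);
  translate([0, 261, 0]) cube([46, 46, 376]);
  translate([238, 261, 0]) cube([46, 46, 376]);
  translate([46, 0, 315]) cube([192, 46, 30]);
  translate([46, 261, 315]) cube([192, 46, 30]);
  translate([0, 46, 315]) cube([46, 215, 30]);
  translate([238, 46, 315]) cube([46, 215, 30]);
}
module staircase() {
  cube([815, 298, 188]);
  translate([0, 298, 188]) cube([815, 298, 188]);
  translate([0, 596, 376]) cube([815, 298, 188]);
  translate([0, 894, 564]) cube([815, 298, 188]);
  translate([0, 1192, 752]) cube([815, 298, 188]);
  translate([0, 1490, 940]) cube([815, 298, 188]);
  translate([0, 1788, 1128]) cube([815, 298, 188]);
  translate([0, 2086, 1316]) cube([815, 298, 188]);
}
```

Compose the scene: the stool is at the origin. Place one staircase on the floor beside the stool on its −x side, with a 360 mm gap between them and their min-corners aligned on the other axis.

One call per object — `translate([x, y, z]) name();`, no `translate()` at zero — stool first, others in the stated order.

stool();
translate([-1175, 0, 0]) staircase();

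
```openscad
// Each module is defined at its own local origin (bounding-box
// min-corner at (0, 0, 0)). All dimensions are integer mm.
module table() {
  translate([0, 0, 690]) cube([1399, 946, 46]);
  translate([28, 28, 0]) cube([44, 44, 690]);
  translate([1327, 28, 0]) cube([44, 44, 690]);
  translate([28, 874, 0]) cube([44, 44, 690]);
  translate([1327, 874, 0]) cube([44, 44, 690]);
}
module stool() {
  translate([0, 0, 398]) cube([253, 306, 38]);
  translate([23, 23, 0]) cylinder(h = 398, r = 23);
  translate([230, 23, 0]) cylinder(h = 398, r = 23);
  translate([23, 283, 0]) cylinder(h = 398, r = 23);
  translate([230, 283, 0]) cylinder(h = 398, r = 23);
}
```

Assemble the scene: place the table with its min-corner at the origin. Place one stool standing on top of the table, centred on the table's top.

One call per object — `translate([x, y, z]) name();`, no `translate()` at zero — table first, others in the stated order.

table();
translate([573, 320, 736]) stool();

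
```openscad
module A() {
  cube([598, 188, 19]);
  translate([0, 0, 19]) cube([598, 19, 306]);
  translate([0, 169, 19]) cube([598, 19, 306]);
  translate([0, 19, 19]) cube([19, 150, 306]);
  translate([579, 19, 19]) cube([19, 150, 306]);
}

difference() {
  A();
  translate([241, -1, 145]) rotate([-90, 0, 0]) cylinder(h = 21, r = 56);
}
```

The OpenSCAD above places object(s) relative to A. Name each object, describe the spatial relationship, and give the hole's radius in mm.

The subtracted cylinder has r = 56 mm.

A is an open box. The open box has a circular hole through its front wall. The hole's radius is 56 mm.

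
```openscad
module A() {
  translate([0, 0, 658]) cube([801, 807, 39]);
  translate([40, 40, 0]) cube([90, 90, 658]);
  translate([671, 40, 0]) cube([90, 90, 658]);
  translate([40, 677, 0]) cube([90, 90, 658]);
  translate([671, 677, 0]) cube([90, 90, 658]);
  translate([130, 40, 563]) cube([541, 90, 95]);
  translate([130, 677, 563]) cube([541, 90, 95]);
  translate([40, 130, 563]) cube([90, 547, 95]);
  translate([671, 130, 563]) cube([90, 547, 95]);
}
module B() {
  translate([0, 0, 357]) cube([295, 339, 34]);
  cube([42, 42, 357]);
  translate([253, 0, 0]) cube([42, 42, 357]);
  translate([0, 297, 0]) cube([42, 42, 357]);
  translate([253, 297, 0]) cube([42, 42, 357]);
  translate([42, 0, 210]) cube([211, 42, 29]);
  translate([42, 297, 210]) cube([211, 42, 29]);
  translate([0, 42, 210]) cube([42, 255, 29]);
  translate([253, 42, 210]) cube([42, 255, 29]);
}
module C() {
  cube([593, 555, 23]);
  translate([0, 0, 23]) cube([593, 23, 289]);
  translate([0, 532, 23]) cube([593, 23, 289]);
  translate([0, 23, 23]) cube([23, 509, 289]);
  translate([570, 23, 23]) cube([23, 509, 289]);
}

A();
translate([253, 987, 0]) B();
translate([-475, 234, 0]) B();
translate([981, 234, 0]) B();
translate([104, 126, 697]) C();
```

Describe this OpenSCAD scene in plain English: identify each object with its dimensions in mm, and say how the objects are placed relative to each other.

A is a rectangular dining table. The top is 801×807×39 mm with its upper surface at z = 697 mm. It stands on four 90×90 mm square legs, each inset 40 mm from the nearest pair of top edges, running from the floor to the underside of the top. Four apron rails, 90 mm thick and 95 mm tall, run between adjacent legs with their top edges flush with the underside of the top and their outer faces flush with the legs' outer faces.

B is a four-legged stool. The seat is 295×339 mm, 34 mm thick, top at z = 391 mm. It stands on four square legs, each 42×42 mm in cross-section, from z = 0 to the seat underside, each flush with a corner of the seat. Four stretchers, 42 mm wide and 29 mm tall, connect adjacent legs with their undersides at z = 210 mm, each running between the inner faces of the legs it joins and aligned with the legs' outer faces on the other axis.

C is an open-topped rectangular box: outside dimensions 593×555×312 mm, with a uniform wall and base thickness of 23 mm. The base is a full 593×555 slab on the floor; four walls sit on top of the base. The front and back walls (the −y and +y sides) span the full width; the two side walls fit between them.

Three stools sit around the table at the +y, −x, +x sides. The open box is on top of the table, centred.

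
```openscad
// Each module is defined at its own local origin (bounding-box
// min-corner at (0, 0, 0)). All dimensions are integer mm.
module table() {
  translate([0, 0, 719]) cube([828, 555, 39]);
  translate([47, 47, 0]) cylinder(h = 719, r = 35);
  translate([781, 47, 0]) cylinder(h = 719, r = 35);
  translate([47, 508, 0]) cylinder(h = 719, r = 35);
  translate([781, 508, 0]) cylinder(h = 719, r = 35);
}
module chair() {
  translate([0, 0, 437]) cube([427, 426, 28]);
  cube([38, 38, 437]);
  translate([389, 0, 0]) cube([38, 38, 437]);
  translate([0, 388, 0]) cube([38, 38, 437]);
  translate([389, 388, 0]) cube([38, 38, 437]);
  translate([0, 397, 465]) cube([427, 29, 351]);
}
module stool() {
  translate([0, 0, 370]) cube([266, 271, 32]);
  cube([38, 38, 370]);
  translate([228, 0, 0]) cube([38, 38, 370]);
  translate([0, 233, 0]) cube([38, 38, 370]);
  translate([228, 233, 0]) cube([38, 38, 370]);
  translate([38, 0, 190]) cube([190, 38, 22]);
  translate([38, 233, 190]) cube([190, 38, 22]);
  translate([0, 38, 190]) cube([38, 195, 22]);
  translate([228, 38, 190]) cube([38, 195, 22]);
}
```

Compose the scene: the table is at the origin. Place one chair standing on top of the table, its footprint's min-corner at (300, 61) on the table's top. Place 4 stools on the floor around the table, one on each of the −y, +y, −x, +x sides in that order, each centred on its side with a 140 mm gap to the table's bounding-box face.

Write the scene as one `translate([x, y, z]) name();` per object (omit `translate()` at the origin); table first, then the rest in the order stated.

table();
translate([300, 61, 758]) chair();
translate([281, -411, 0]) stool();
translate([281, 695, 0]) stool();
translate([-406, 142, 0]) stool();
translate([968, 142, 0]) stool();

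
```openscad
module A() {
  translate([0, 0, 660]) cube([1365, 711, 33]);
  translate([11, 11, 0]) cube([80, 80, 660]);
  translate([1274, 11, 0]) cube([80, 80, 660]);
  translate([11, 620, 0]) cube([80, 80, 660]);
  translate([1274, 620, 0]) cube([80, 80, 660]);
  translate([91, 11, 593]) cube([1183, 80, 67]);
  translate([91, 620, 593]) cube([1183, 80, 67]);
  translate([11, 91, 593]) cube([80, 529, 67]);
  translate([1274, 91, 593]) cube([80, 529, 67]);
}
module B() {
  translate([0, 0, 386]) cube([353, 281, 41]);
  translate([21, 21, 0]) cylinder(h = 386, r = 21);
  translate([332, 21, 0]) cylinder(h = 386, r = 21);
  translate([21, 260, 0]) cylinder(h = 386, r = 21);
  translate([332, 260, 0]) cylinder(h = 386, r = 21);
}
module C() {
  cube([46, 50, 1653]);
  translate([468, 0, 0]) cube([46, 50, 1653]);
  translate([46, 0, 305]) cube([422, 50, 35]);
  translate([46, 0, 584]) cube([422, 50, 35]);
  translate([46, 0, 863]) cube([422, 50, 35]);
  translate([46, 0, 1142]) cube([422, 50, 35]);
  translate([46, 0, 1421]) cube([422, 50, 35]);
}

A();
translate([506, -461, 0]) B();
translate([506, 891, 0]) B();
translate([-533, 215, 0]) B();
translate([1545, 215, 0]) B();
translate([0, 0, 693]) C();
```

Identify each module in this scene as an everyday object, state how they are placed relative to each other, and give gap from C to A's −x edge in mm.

A is a table. B is a stool. C is a ladder. Four stools sit around the table at the −y, +y, −x, +x sides. The ladder is on top of the table. The gap from the ladder to the table's −x edge is 0 mm.

The ladder's min-x is at 0; the table's min-x is 0; gap = 0 mm.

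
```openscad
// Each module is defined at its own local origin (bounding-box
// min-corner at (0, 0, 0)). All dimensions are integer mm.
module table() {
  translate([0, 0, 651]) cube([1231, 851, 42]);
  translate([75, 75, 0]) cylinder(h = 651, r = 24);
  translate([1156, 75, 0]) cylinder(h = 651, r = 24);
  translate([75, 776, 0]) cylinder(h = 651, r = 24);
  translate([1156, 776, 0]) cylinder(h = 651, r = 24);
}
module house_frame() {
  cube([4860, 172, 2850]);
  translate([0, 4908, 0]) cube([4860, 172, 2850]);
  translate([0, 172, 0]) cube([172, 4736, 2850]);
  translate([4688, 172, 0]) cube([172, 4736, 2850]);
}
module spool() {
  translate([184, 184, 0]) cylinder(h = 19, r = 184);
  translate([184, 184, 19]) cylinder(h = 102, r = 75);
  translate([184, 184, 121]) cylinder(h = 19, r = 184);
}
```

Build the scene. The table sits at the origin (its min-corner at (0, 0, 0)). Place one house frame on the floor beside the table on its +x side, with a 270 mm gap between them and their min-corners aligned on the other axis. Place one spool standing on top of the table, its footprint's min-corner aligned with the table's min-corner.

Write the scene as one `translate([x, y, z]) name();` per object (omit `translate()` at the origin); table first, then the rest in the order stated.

table();
translate([1501, 0, 0]) house_frame();
translate([0, 0, 693]) spool();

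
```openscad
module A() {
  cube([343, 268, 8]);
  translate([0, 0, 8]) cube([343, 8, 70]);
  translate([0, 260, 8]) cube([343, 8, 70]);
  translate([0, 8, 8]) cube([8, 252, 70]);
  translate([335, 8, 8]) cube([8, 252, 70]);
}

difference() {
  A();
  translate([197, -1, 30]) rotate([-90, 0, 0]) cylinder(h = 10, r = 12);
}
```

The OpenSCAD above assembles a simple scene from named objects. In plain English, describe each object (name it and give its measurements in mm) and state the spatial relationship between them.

A is an open storage box with external size 343×268×78 mm and wall thickness 8 mm (the base is also 8 mm thick). The base covers the whole footprint; the four walls stand on the base, with the y-facing walls full-width and the x-facing walls fitting between their inner faces.

The open box has a circular hole of radius 12 mm through its front wall, centred at (x = 197, z = 30).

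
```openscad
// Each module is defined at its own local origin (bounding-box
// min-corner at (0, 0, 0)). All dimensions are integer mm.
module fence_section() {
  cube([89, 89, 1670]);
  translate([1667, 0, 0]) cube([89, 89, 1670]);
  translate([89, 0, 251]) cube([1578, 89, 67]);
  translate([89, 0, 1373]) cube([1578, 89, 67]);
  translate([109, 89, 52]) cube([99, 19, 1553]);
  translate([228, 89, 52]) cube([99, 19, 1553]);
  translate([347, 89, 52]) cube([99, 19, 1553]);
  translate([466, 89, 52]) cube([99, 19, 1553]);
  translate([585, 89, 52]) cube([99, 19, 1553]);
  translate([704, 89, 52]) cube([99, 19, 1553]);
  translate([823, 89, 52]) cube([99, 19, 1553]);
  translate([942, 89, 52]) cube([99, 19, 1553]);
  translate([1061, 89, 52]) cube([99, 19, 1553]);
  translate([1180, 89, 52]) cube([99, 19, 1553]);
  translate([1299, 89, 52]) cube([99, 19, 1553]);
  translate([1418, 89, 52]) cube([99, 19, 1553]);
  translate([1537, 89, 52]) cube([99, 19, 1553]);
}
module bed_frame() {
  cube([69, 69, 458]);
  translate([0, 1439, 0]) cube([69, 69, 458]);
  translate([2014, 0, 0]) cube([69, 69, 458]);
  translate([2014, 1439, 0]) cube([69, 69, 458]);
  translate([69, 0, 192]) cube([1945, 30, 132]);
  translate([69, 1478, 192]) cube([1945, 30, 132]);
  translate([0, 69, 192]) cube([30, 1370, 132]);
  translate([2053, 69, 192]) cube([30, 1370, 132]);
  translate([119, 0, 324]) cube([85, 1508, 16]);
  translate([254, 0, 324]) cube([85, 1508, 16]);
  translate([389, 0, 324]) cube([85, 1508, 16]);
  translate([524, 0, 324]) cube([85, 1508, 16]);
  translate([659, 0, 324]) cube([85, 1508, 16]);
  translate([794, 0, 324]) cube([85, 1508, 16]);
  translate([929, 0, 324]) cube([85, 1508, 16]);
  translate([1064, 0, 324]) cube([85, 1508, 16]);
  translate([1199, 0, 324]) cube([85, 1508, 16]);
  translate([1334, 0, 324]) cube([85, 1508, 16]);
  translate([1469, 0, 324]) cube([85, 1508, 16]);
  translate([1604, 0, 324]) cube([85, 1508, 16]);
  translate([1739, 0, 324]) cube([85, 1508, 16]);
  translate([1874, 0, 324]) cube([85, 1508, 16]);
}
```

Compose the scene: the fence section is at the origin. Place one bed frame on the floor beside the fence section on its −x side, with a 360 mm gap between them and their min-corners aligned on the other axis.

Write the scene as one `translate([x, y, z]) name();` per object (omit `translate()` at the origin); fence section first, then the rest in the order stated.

fence_section();
translate([-2443, 0, 0]) bed_frame();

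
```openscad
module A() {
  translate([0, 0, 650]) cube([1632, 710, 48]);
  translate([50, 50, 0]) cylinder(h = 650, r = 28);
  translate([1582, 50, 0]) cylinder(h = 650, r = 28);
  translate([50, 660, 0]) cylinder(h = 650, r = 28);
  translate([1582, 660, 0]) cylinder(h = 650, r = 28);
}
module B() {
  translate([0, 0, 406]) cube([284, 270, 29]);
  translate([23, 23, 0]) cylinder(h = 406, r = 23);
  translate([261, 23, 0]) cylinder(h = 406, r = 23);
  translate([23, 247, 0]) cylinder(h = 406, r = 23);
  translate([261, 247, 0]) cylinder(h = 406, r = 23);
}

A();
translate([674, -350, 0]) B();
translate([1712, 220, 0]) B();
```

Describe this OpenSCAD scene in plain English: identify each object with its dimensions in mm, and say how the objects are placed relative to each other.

A is a table: top 1632 mm (x) × 710 mm (y), 48 mm thick, upper face at z = 698 mm, on four round legs of 56 mm diameter, each leg's bounding box inset 22 mm from the nearest pair of top edges, running from z = 0 to the bottom of the top.

B is a simple wooden stool: a rectangular seat 284 mm (x) by 270 mm (y), 29 mm thick, top face at z = 435 mm, on four round legs, each 46 mm in diameter. The legs rest on z = 0, each leg's axis is inset half a diameter from the nearest pair of seat edges (so the leg's bounding box is flush with the corner).

Two stools sit around the table at the −y, +x sides.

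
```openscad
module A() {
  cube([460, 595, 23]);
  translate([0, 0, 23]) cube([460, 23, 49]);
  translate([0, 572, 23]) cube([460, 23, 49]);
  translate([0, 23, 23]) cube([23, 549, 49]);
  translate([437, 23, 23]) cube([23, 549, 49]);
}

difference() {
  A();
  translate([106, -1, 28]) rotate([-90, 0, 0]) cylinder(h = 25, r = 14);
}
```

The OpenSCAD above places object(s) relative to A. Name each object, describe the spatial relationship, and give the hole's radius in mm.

A is an open box. The open box has a circular hole through its front wall. The hole's radius is 14 mm.

The subtracted cylinder has r = 14 mm.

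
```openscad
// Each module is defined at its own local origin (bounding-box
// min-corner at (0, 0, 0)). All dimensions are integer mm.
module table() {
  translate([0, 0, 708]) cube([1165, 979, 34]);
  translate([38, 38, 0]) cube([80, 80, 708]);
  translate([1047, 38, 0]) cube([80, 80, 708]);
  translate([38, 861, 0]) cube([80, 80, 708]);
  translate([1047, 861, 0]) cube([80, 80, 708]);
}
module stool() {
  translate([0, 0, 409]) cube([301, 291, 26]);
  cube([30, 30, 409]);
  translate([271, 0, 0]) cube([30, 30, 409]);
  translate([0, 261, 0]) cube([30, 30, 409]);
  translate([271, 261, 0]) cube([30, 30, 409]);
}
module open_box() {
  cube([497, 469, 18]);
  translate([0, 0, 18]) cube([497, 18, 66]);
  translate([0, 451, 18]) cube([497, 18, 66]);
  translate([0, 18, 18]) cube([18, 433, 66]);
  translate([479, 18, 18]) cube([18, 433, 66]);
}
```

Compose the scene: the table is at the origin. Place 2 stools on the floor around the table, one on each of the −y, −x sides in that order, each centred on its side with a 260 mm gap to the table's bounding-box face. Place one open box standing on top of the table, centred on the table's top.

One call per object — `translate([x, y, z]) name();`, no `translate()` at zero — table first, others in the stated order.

table();
translate([432, -551, 0]) stool();
translate([-561, 344, 0]) stool();
translate([334, 255, 742]) open_box();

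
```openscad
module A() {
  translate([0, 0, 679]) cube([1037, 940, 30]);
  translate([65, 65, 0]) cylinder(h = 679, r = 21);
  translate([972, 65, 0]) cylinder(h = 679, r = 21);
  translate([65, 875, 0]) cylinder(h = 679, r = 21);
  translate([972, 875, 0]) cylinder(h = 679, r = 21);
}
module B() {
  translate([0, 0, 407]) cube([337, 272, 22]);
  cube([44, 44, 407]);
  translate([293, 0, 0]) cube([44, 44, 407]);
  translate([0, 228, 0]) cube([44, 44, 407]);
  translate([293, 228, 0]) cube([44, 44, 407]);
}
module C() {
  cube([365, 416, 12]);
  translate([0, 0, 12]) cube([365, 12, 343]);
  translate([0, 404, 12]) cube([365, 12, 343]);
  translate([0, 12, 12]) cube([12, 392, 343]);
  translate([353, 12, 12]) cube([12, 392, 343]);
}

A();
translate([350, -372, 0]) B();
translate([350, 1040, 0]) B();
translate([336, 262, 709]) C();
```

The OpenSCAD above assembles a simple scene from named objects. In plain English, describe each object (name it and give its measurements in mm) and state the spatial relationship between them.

A is a rectangular dining table. The top is 1037×940×30 mm with its upper surface at z = 709 mm. It stands on four round legs of 42 mm diameter, each leg's bounding box inset 44 mm from the nearest pair of top edges, running from the floor to the underside of the top.

B is a simple wooden stool: a rectangular seat 337 mm (x) by 272 mm (y), 22 mm thick, top face at z = 429 mm, on four square legs, each 44×44 mm in cross-section. The legs rest on z = 0, each flush with a corner of the seat.

C is an open-topped rectangular box: outside dimensions 365×416×355 mm, with a uniform wall and base thickness of 12 mm. The base is a full 365×416 slab on the floor; four walls sit on top of the base. The front and back walls (the −y and +y sides) span the full width; the two side walls fit between them.

Two stools sit around the table at the −y, +y sides. The open box is on top of the table, centred.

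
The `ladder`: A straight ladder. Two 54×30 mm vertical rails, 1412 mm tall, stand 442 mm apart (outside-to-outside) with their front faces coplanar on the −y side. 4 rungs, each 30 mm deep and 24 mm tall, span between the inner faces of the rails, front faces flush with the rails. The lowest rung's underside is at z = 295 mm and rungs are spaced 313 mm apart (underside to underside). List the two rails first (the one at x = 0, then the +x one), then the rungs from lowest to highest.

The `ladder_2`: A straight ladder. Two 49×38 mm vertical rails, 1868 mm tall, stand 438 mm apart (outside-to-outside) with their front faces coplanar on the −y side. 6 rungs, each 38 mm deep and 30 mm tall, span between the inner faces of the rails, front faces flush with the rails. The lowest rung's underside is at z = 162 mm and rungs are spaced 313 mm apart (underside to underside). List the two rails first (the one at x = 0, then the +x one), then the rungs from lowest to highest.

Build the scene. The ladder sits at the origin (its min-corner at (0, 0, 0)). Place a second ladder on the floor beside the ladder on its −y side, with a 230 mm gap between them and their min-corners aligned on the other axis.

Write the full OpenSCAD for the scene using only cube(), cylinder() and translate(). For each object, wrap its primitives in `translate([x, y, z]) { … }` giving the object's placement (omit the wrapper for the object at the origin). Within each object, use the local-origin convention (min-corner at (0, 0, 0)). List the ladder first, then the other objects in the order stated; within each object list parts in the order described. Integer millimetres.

cube([54, 30, 1412]);
translate([388, 0, 0]) cube([54, 30, 1412]);
translate([54, 0, 295]) cube([334, 30, 24]);
translate([54, 0, 608]) cube([334, 30, 24]);
translate([54, 0, 921]) cube([334, 30, 24]);
translate([54, 0, 1234]) cube([334, 30, 24]);
translate([0, -268, 0]) {
  cube([49, 38, 1868]);
  translate([389, 0, 0]) cube([49, 38, 1868]);
  translate([49, 0, 162]) cube([340, 38, 30]);
  translate([49, 0, 475]) cube([340, 38, 30]);
  translate([49, 0, 788]) cube([340, 38, 30]);
  translate([49, 0, 1101]) cube([340, 38, 30]);
  translate([49, 0, 1414]) cube([340, 38, 30]);
  translate([49, 0, 1727]) cube([340, 38, 30]);
}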